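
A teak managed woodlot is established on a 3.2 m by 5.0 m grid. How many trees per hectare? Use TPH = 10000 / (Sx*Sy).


Formula: TPH = 10000 m^2/ha / (spacing_x * spacing_y)
Area per tree = 3.2 m * 5.0 m = 16.0 m^2
TPH = 10000 / 16.0 = 625 trees/ha

625


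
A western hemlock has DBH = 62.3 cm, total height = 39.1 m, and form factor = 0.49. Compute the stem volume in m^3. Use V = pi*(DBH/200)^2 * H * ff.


Formula: V = pi * (DBH/200)^2 * H * ff
Radius = DBH/200 = 62.3/200 = 0.3115 m
Radius^2 = 0.3115^2 = 0.09703225 m^2
V = pi * 0.09703225 * 39.1 * 0.49
V = 5.84 m^3

5.84


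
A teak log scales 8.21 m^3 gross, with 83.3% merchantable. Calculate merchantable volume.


Formula: MV = V_total * (merchantable_pct / 100)
Merchantable fraction = 83.3% / 100 = 0.833
MV = 8.21 m^3 * 0.833 = 6.839 m^3

6.839


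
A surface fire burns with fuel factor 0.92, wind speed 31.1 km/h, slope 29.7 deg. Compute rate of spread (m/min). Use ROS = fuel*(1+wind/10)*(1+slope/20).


Formula: ROS = fuel * (1 + wind/10) * (1 + slope/20)
Wind factor = 1 + 31.1/10 = 4.11
Slope factor = 1 + 29.7/20 = 2.485
ROS = 0.92 * 4.11 * 2.485 = 9.4 m/min

9.4


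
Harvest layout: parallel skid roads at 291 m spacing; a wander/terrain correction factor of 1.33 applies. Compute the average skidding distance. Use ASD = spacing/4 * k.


Formula: ASD = (spacing / 4) * correction
Uncorrected distance = spacing / 4 = 291 / 4 = 72.75 m
ASD = 72.75 * 1.33 = 97 m

97


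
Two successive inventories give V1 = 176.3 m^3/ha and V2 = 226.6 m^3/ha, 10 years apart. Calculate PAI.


Formula: PAI = (V_T2 - V_T1) / (T2 - T1)
Volume increment = 226.6 - 176.3 = 50.3 m^3/ha
PAI = 50.3 / 10 = 5.03 m^3/ha/year

5.03


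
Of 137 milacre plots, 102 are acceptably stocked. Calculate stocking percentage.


Formula: Stocking % = stocked plots / total plots * 100
Stocking = 102 / 137 * 100
Stocking = 0.7445 * 100 = 74.5%

74.5


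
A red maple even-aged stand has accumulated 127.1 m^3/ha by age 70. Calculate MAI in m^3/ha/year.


Formula: MAI = Total Volume / Stand Age
MAI = 127.1 m^3/ha / 70 years
MAI = 1.82 m^3/ha/year

1.82


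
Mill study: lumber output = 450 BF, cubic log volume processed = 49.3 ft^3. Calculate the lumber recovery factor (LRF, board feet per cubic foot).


Formula: LRF = Lumber Output (BF) / Log Input (ft^3)
LRF = 450 BF / 49.3 ft^3
LRF = 9.13 BF/ft^3

9.13


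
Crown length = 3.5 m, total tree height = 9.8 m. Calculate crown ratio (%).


Formula: Crown Ratio = (Crown Length / Total Height) * 100
CR = (3.5 m / 9.8 m) * 100
CR = 0.3571 * 100 = 35.7%

35.7


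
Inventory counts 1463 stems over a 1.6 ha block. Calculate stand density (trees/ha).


Formula: Stand Density = N_trees / Area_ha
Density = 1463 trees / 1.6 ha
Density = 914 trees/ha

914


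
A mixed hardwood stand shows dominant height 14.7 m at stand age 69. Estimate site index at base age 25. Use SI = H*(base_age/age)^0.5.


Formula: SI = H_dom * (base_age / age)^0.5
Age ratio = 25 / 69 = 0.36232
sqrt(age_ratio) = 0.60193
SI = 14.7 * 0.60193 = 8.8 m

8.8


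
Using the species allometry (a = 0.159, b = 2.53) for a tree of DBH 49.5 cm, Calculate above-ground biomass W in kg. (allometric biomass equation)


Formula: W = a * DBH^b  (allometric power law)
DBH^b = 49.5^2.53 = 19379.8831
W = 0.159 * 19379.8831 = 3081.4 kg

3081.4


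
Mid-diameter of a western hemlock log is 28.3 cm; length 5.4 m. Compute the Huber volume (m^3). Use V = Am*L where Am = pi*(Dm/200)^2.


Huber: V = Am * L,  Am = pi*(Dm/200)^2
Am = pi*(28.3/200)^2 = 0.062902 m^2
V = 0.062902*5.4 = 0.3397 m^3

0.3397


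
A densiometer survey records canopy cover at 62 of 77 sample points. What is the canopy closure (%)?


Formula: Canopy closure = covered points / total points * 100
Closure = 62 / 77 * 100
Closure = 0.8052 * 100 = 80.5%

80.5


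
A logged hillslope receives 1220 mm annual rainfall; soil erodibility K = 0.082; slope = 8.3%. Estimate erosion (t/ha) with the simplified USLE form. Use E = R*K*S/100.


Formula: E = R * K * S / 100  (simplified USLE)
R * K = 1220 * 0.082 = 100.04
E = 100.04 * 8.3 / 100 = 8.3 t/ha

8.3


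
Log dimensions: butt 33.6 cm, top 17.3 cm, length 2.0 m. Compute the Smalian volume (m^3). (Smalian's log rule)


Smalian: V = (A1 + A2)/2 * L,  A = pi*(D/200)^2
A1 = pi*(33.6/200)^2 = 0.088668 m^2
A2 = pi*(17.3/200)^2 = 0.023506 m^2
V = (0.088668+0.023506)/2*2.0 = 0.1122 m^3

0.1122


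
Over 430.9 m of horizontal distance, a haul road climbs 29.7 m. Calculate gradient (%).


Formula: Gradient = rise / run * 100
Gradient = 29.7 / 430.9 * 100 = 6.9%

6.9


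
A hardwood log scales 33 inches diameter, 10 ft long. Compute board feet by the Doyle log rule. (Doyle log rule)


Doyle: BF = (D - 4)^2 * L / 16
Adjusted diameter = 33 - 4 = 29 in
(D-4)^2 = 29^2 = 841
BF = 841 * 10 / 16 = 526 BF

526


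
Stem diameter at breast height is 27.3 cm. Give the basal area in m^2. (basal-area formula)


Formula: BA = pi * (DBH/2)^2 / 10000  (cm^2 to m^2)
Radius = DBH/2 = 27.3/2 = 13.65 cm
BA = pi * 13.65^2 / 10000
   = 585.3494 cm^2 / 10000
   = 0.0585 m^2

0.0585


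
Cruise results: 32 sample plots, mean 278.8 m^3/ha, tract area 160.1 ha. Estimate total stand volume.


Formula: Total Volume = Mean Volume per ha * Total Area
Total Volume = 278.8 m^3/ha * 160.1 ha
Total Volume = 44636 m^3

44636


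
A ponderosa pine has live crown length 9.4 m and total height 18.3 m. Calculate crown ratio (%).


Formula: Crown Ratio = (Crown Length / Total Height) * 100
CR = (9.4 m / 18.3 m) * 100
CR = 0.5137 * 100 = 51.4%

51.4


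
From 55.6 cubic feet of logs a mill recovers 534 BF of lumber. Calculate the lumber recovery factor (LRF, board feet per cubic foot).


Formula: LRF = Lumber Output (BF) / Log Input (ft^3)
LRF = 534 BF / 55.6 ft^3
LRF = 9.6 BF/ft^3

9.6


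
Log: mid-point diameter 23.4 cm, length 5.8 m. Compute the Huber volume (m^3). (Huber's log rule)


Huber: V = Am * L,  Am = pi*(Dm/200)^2
Am = pi*(23.4/200)^2 = 0.043005 m^2
V = 0.043005*5.8 = 0.2494 m^3

0.2494


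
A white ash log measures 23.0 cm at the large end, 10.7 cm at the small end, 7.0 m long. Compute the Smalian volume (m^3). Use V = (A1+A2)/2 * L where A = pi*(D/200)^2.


Smalian: V = (A1 + A2)/2 * L,  A = pi*(D/200)^2
A1 = pi*(23.0/200)^2 = 0.041548 m^2
A2 = pi*(10.7/200)^2 = 0.008992 m^2
V = (0.041548+0.008992)/2*7.0 = 0.1769 m^3

0.1769


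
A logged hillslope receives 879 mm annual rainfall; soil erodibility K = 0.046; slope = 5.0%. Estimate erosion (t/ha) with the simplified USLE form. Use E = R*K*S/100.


Formula: E = R * K * S / 100  (simplified USLE)
R * K = 879 * 0.046 = 40.434
E = 40.434 * 5.0 / 100 = 2.02 t/ha

2.02


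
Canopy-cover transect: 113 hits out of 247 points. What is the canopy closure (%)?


Formula: Canopy closure = covered points / total points * 100
Closure = 113 / 247 * 100
Closure = 0.4575 * 100 = 45.7%

45.7


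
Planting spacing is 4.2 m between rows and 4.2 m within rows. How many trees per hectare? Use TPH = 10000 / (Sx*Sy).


Formula: TPH = 10000 m^2/ha / (spacing_x * spacing_y)
Area per tree = 4.2 m * 4.2 m = 17.64 m^2
TPH = 10000 / 17.64 = 567 trees/ha

567


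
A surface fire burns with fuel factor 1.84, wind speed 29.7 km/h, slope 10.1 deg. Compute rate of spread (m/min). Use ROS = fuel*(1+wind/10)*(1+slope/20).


Formula: ROS = fuel * (1 + wind/10) * (1 + slope/20)
Wind factor = 1 + 29.7/10 = 3.97
Slope factor = 1 + 10.1/20 = 1.505
ROS = 1.84 * 3.97 * 1.505 = 10.99 m/min

10.99


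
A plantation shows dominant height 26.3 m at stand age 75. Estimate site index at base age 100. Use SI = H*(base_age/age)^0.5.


Formula: SI = H_dom * (base_age / age)^0.5
Age ratio = 100 / 75 = 1.33333
sqrt(age_ratio) = 1.1547
SI = 26.3 * 1.1547 = 30.4 m

30.4


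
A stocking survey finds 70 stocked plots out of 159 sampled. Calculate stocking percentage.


Formula: Stocking % = stocked plots / total plots * 100
Stocking = 70 / 159 * 100
Stocking = 0.4403 * 100 = 44.0%

44.0


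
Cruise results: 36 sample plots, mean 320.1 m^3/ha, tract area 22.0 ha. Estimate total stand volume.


Formula: Total Volume = Mean Volume per ha * Total Area
Total Volume = 320.1 m^3/ha * 22.0 ha
Total Volume = 7042 m^3

7042


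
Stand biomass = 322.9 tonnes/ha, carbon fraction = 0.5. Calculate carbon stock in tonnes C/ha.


Formula: Carbon Stock = Biomass * Carbon Fraction
C = 322.9 t/ha * 0.5
C = 161.5 t C/ha

161.5


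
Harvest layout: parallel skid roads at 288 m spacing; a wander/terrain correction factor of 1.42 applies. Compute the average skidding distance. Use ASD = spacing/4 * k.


Formula: ASD = (spacing / 4) * correction
Uncorrected distance = spacing / 4 = 288 / 4 = 72 m
ASD = 72 * 1.42 = 102 m

102


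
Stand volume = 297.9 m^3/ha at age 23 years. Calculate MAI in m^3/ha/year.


Formula: MAI = Total Volume / Stand Age
MAI = 297.9 m^3/ha / 23 years
MAI = 12.95 m^3/ha/year

12.95


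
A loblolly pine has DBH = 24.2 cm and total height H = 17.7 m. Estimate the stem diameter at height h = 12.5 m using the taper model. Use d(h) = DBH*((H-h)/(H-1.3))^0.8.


Taper: d(h) = DBH * ((H - h) / (H - 1.3))^0.8
Numerator = H - h = 17.7 - 12.5 = 5.2 m
Denominator = H - 1.3 = 17.7 - 1.3 = 16.4 m
Ratio = 5.2 / 16.4 = 0.31707
d = 24.2 * 0.31707^0.8 = 9.7 cm

9.7


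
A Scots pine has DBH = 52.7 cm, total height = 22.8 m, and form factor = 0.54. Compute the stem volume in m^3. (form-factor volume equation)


Formula: V = pi * (DBH/200)^2 * H * ff
Radius = DBH/200 = 52.7/200 = 0.2635 m
Radius^2 = 0.2635^2 = 0.06943225 m^2
V = pi * 0.06943225 * 22.8 * 0.54
V = 2.686 m^3

2.686


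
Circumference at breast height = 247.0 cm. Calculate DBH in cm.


Formula: DBH = C / pi
DBH = 247.0 / pi
pi = 3.14159...
DBH = 78.6 cm

78.6


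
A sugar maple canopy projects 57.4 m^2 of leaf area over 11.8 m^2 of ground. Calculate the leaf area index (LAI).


Formula: LAI = total leaf area / ground area  (dimensionless)
LAI = 57.4 m^2 / 11.8 m^2
LAI = 4.86

4.86


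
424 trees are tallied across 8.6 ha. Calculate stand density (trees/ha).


Formula: Stand Density = N_trees / Area_ha
Density = 424 trees / 8.6 ha
Density = 49 trees/ha

49


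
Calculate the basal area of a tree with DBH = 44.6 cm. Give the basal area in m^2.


Formula: BA = pi * (DBH/2)^2 / 10000  (cm^2 to m^2)
Radius = DBH/2 = 44.6/2 = 22.3 cm
BA = pi * 22.3^2 / 10000
   = 1562.2826 cm^2 / 10000
   = 0.1562 m^2

0.1562


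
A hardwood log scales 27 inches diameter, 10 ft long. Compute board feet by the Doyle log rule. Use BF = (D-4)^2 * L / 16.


Doyle: BF = (D - 4)^2 * L / 16
Adjusted diameter = 27 - 4 = 23 in
(D-4)^2 = 23^2 = 529
BF = 529 * 10 / 16 = 331 BF

331


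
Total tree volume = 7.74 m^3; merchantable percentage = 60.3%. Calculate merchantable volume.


Formula: MV = V_total * (merchantable_pct / 100)
Merchantable fraction = 60.3% / 100 = 0.603
MV = 7.74 m^3 * 0.603 = 4.667 m^3

4.667


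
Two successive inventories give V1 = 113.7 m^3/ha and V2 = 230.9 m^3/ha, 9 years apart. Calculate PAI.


Formula: PAI = (V_T2 - V_T1) / (T2 - T1)
Volume increment = 230.9 - 113.7 = 117.2 m^3/ha
PAI = 117.2 / 9 = 13.02 m^3/ha/year

13.02


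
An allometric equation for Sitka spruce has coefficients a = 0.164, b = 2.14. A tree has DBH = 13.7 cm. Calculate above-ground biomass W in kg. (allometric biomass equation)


Formula: W = a * DBH^b  (allometric power law)
DBH^b = 13.7^2.14 = 270.7584
W = 0.164 * 270.7584 = 44.4 kg

44.4


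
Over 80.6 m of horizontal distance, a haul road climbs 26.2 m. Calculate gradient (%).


Formula: Gradient = rise / run * 100
Gradient = 26.2 / 80.6 * 100 = 32.5%

32.5


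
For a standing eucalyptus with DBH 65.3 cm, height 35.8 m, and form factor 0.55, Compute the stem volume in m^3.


Formula: V = pi * (DBH/200)^2 * H * ff
Radius = DBH/200 = 65.3/200 = 0.3265 m
Radius^2 = 0.3265^2 = 0.10660225 m^2
V = pi * 0.10660225 * 35.8 * 0.55
V = 6.594 m^3

6.594


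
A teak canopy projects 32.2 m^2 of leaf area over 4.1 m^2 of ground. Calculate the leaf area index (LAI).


Formula: LAI = total leaf area / ground area  (dimensionless)
LAI = 32.2 m^2 / 4.1 m^2
LAI = 7.85

7.85


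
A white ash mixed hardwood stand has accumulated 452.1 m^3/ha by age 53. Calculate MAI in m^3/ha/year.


Formula: MAI = Total Volume / Stand Age
MAI = 452.1 m^3/ha / 53 years
MAI = 8.53 m^3/ha/year

8.53


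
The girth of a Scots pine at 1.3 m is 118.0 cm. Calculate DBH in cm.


Formula: DBH = C / pi
DBH = 118.0 / pi
pi = 3.14159...
DBH = 37.6 cm

37.6


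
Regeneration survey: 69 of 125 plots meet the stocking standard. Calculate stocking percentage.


Formula: Stocking % = stocked plots / total plots * 100
Stocking = 69 / 125 * 100
Stocking = 0.552 * 100 = 55.2%

55.2


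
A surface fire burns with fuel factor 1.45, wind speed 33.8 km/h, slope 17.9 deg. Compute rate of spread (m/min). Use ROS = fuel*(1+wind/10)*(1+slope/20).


Formula: ROS = fuel * (1 + wind/10) * (1 + slope/20)
Wind factor = 1 + 33.8/10 = 4.38
Slope factor = 1 + 17.9/20 = 1.895
ROS = 1.45 * 4.38 * 1.895 = 12.04 m/min

12.04


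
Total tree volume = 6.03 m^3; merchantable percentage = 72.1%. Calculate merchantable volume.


Formula: MV = V_total * (merchantable_pct / 100)
Merchantable fraction = 72.1% / 100 = 0.721
MV = 6.03 m^3 * 0.721 = 4.348 m^3

4.348


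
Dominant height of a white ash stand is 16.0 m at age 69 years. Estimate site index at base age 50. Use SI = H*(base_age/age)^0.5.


Formula: SI = H_dom * (base_age / age)^0.5
Age ratio = 50 / 69 = 0.72464
sqrt(age_ratio) = 0.85126
SI = 16.0 * 0.85126 = 13.6 m

13.6


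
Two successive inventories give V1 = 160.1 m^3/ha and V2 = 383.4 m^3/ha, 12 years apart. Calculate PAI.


Formula: PAI = (V_T2 - V_T1) / (T2 - T1)
Volume increment = 383.4 - 160.1 = 223.3 m^3/ha
PAI = 223.3 / 12 = 18.61 m^3/ha/year

18.61


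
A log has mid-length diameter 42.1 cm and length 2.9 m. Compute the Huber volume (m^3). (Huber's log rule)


Huber: V = Am * L,  Am = pi*(Dm/200)^2
Am = pi*(42.1/200)^2 = 0.139205 m^2
V = 0.139205*2.9 = 0.4037 m^3

0.4037


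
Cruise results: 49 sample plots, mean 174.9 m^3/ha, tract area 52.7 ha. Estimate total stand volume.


Formula: Total Volume = Mean Volume per ha * Total Area
Total Volume = 174.9 m^3/ha * 52.7 ha
Total Volume = 9217 m^3

9217


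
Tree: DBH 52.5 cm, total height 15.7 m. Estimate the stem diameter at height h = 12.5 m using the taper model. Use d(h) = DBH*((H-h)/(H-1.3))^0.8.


Taper: d(h) = DBH * ((H - h) / (H - 1.3))^0.8
Numerator = H - h = 15.7 - 12.5 = 3.2 m
Denominator = H - 1.3 = 15.7 - 1.3 = 14.4 m
Ratio = 3.2 / 14.4 = 0.22222
d = 52.5 * 0.22222^0.8 = 15.8 cm

15.8


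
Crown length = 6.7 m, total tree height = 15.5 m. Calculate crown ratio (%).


Formula: Crown Ratio = (Crown Length / Total Height) * 100
CR = (6.7 m / 15.5 m) * 100
CR = 0.4323 * 100 = 43.2%

43.2


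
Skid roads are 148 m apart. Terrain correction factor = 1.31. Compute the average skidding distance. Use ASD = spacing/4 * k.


Formula: ASD = (spacing / 4) * correction
Uncorrected distance = spacing / 4 = 148 / 4 = 37 m
ASD = 37 * 1.31 = 48 m

48


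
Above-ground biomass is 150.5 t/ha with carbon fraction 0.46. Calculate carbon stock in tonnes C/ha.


Formula: Carbon Stock = Biomass * Carbon Fraction
C = 150.5 t/ha * 0.46
C = 69.2 t C/ha

69.2


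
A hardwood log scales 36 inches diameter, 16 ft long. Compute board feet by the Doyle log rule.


Doyle: BF = (D - 4)^2 * L / 16
Adjusted diameter = 36 - 4 = 32 in
(D-4)^2 = 32^2 = 1024
BF = 1024 * 16 / 16 = 1024 BF

1024


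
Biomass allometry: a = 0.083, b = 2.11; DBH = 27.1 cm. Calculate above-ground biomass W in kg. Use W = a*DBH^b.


Formula: W = a * DBH^b  (allometric power law)
DBH^b = 27.1^2.11 = 1055.76
W = 0.083 * 1055.76 = 87.6 kg

87.6


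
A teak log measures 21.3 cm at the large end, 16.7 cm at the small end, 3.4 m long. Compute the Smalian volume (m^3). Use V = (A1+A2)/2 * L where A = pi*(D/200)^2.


Smalian: V = (A1 + A2)/2 * L,  A = pi*(D/200)^2
A1 = pi*(21.3/200)^2 = 0.035633 m^2
A2 = pi*(16.7/200)^2 = 0.021904 m^2
V = (0.035633+0.021904)/2*3.4 = 0.0978 m^3

0.0978


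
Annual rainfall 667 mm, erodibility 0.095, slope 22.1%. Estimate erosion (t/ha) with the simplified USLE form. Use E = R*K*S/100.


Formula: E = R * K * S / 100  (simplified USLE)
R * K = 667 * 0.095 = 63.365
E = 63.365 * 22.1 / 100 = 14.0 t/ha

14.0


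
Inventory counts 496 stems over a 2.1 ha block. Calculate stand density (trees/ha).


Formula: Stand Density = N_trees / Area_ha
Density = 496 trees / 2.1 ha
Density = 236 trees/ha

236


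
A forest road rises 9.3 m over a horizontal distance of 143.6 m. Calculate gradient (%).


Formula: Gradient = rise / run * 100
Gradient = 9.3 / 143.6 * 100 = 6.5%

6.5


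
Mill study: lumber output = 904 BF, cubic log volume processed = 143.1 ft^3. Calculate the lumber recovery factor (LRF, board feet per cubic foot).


Formula: LRF = Lumber Output (BF) / Log Input (ft^3)
LRF = 904 BF / 143.1 ft^3
LRF = 6.32 BF/ft^3

6.32


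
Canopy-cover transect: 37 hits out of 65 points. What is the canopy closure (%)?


Formula: Canopy closure = covered points / total points * 100
Closure = 37 / 65 * 100
Closure = 0.5692 * 100 = 56.9%

56.9


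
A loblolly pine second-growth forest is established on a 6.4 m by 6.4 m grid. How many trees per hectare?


Formula: TPH = 10000 m^2/ha / (spacing_x * spacing_y)
Area per tree = 6.4 m * 6.4 m = 40.96 m^2
TPH = 10000 / 40.96 = 244 trees/ha

244


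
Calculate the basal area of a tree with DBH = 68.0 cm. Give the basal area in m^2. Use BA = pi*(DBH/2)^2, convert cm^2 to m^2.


Formula: BA = pi * (DBH/2)^2 / 10000  (cm^2 to m^2)
Radius = DBH/2 = 68.0/2 = 34.0 cm
BA = pi * 34.0^2 / 10000
   = 3631.6811 cm^2 / 10000
   = 0.3632 m^2

0.3632


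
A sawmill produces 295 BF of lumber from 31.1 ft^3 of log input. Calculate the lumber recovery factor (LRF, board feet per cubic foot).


Formula: LRF = Lumber Output (BF) / Log Input (ft^3)
LRF = 295 BF / 31.1 ft^3
LRF = 9.49 BF/ft^3

9.49


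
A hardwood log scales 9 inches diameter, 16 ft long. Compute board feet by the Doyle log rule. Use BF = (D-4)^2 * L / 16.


Doyle: BF = (D - 4)^2 * L / 16
Adjusted diameter = 9 - 4 = 5 in
(D-4)^2 = 5^2 = 25
BF = 25 * 16 / 16 = 25 BF

25


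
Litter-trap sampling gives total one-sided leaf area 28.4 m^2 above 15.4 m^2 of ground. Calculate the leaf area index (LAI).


Formula: LAI = total leaf area / ground area  (dimensionless)
LAI = 28.4 m^2 / 15.4 m^2
LAI = 1.84

1.84


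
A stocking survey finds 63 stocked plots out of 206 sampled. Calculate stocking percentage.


Formula: Stocking % = stocked plots / total plots * 100
Stocking = 63 / 206 * 100
Stocking = 0.3058 * 100 = 30.6%

30.6


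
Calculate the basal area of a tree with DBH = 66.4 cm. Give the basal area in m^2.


Formula: BA = pi * (DBH/2)^2 / 10000  (cm^2 to m^2)
Radius = DBH/2 = 66.4/2 = 33.2 cm
BA = pi * 33.2^2 / 10000
   = 3462.7891 cm^2 / 10000
   = 0.3463 m^2

0.3463


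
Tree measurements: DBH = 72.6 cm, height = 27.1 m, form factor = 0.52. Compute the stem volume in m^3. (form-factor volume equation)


Formula: V = pi * (DBH/200)^2 * H * ff
Radius = DBH/200 = 72.6/200 = 0.363 m
Radius^2 = 0.363^2 = 0.131769 m^2
V = pi * 0.131769 * 27.1 * 0.52
V = 5.834 m^3

5.834


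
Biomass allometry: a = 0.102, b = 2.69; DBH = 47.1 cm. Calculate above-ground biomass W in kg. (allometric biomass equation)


Formula: W = a * DBH^b  (allometric power law)
DBH^b = 47.1^2.69 = 31653.8281
W = 0.102 * 31653.8281 = 3228.7 kg

3228.7


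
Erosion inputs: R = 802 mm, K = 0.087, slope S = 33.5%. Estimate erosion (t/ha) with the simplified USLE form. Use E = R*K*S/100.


Formula: E = R * K * S / 100  (simplified USLE)
R * K = 802 * 0.087 = 69.774
E = 69.774 * 33.5 / 100 = 23.37 t/ha

23.37


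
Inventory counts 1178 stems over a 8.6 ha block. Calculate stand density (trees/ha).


Formula: Stand Density = N_trees / Area_ha
Density = 1178 trees / 8.6 ha
Density = 137 trees/ha

137


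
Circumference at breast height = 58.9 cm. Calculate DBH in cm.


Formula: DBH = C / pi
DBH = 58.9 / pi
pi = 3.14159...
DBH = 18.7 cm

18.7


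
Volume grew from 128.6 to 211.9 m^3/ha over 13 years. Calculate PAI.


Formula: PAI = (V_T2 - V_T1) / (T2 - T1)
Volume increment = 211.9 - 128.6 = 83.3 m^3/ha
PAI = 83.3 / 13 = 6.41 m^3/ha/year

6.41


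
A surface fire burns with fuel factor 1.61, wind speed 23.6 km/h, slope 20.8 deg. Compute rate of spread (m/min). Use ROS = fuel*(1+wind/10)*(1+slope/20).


Formula: ROS = fuel * (1 + wind/10) * (1 + slope/20)
Wind factor = 1 + 23.6/10 = 3.36
Slope factor = 1 + 20.8/20 = 2.04
ROS = 1.61 * 3.36 * 2.04 = 11.04 m/min

11.04


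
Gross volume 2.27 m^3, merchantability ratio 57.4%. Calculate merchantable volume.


Formula: MV = V_total * (merchantable_pct / 100)
Merchantable fraction = 57.4% / 100 = 0.574
MV = 2.27 m^3 * 0.574 = 1.303 m^3

1.303


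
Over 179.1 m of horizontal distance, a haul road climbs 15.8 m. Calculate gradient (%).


Formula: Gradient = rise / run * 100
Gradient = 15.8 / 179.1 * 100 = 8.8%

8.8


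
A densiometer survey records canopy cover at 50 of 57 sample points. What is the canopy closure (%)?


Formula: Canopy closure = covered points / total points * 100
Closure = 50 / 57 * 100
Closure = 0.8772 * 100 = 87.7%

87.7


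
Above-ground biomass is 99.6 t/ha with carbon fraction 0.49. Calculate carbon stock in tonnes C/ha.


Formula: Carbon Stock = Biomass * Carbon Fraction
C = 99.6 t/ha * 0.49
C = 48.8 t C/ha

48.8


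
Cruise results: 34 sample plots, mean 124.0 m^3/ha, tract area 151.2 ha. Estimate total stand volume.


Formula: Total Volume = Mean Volume per ha * Total Area
Total Volume = 124.0 m^3/ha * 151.2 ha
Total Volume = 18749 m^3

18749


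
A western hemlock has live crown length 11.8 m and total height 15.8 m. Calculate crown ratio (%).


Formula: Crown Ratio = (Crown Length / Total Height) * 100
CR = (11.8 m / 15.8 m) * 100
CR = 0.7468 * 100 = 74.7%

74.7


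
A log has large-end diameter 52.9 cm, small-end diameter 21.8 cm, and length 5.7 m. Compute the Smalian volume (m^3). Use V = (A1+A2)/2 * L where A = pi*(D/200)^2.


Smalian: V = (A1 + A2)/2 * L,  A = pi*(D/200)^2
A1 = pi*(52.9/200)^2 = 0.219787 m^2
A2 = pi*(21.8/200)^2 = 0.037325 m^2
V = (0.219787+0.037325)/2*5.7 = 0.7328 m^3

0.7328


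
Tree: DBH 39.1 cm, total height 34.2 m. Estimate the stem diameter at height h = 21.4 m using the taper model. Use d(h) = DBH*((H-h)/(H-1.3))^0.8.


Taper: d(h) = DBH * ((H - h) / (H - 1.3))^0.8
Numerator = H - h = 34.2 - 21.4 = 12.8 m
Denominator = H - 1.3 = 34.2 - 1.3 = 32.9 m
Ratio = 12.8 / 32.9 = 0.38906
d = 39.1 * 0.38906^0.8 = 18.4 cm

18.4


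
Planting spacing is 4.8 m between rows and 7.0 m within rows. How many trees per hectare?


Formula: TPH = 10000 m^2/ha / (spacing_x * spacing_y)
Area per tree = 4.8 m * 7.0 m = 33.6 m^2
TPH = 10000 / 33.6 = 298 trees/ha

298


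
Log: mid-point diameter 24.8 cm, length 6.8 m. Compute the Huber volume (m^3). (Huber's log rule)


Huber: V = Am * L,  Am = pi*(Dm/200)^2
Am = pi*(24.8/200)^2 = 0.048305 m^2
V = 0.048305*6.8 = 0.3285 m^3

0.3285


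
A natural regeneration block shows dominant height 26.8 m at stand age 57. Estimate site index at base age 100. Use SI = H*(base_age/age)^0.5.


Formula: SI = H_dom * (base_age / age)^0.5
Age ratio = 100 / 57 = 1.75439
sqrt(age_ratio) = 1.32453
SI = 26.8 * 1.32453 = 35.5 m

35.5


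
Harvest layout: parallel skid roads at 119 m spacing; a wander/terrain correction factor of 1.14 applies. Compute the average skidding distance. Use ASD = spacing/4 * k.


Formula: ASD = (spacing / 4) * correction
Uncorrected distance = spacing / 4 = 119 / 4 = 29.75 m
ASD = 29.75 * 1.14 = 34 m

34


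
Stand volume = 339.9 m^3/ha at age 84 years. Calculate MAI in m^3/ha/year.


Formula: MAI = Total Volume / Stand Age
MAI = 339.9 m^3/ha / 84 years
MAI = 4.05 m^3/ha/year

4.05


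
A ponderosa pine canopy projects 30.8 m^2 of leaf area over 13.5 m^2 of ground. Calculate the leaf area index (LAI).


Formula: LAI = total leaf area / ground area  (dimensionless)
LAI = 30.8 m^2 / 13.5 m^2
LAI = 2.28

2.28


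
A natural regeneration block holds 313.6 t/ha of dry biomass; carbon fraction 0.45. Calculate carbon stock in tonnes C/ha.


Formula: Carbon Stock = Biomass * Carbon Fraction
C = 313.6 t/ha * 0.45
C = 141.1 t C/ha

141.1


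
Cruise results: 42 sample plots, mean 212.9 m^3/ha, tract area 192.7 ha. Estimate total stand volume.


Formula: Total Volume = Mean Volume per ha * Total Area
Total Volume = 212.9 m^3/ha * 192.7 ha
Total Volume = 41026 m^3

41026


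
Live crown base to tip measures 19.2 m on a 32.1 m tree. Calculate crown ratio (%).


Formula: Crown Ratio = (Crown Length / Total Height) * 100
CR = (19.2 m / 32.1 m) * 100
CR = 0.5981 * 100 = 59.8%

59.8


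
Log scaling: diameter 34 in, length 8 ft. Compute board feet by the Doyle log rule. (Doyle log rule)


Doyle: BF = (D - 4)^2 * L / 16
Adjusted diameter = 34 - 4 = 30 in
(D-4)^2 = 30^2 = 900
BF = 900 * 8 / 16 = 450 BF

450


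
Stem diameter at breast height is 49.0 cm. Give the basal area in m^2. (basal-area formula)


Formula: BA = pi * (DBH/2)^2 / 10000  (cm^2 to m^2)
Radius = DBH/2 = 49.0/2 = 24.5 cm
BA = pi * 24.5^2 / 10000
   = 1885.741 cm^2 / 10000
   = 0.1886 m^2

0.1886


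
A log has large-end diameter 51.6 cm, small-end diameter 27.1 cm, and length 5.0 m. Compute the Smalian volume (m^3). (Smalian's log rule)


Smalian: V = (A1 + A2)/2 * L,  A = pi*(D/200)^2
A1 = pi*(51.6/200)^2 = 0.209117 m^2
A2 = pi*(27.1/200)^2 = 0.05768 m^2
V = (0.209117+0.05768)/2*5.0 = 0.667 m^3

0.667


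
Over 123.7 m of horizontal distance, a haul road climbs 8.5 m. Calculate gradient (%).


Formula: Gradient = rise / run * 100
Gradient = 8.5 / 123.7 * 100 = 6.9%

6.9


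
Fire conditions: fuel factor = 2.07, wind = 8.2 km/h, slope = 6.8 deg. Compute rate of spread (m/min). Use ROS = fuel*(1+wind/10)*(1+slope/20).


Formula: ROS = fuel * (1 + wind/10) * (1 + slope/20)
Wind factor = 1 + 8.2/10 = 1.82
Slope factor = 1 + 6.8/20 = 1.34
ROS = 2.07 * 1.82 * 1.34 = 5.05 m/min

5.05


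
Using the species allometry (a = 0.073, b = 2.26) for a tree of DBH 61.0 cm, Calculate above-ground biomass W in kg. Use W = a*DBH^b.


Formula: W = a * DBH^b  (allometric power law)
DBH^b = 61.0^2.26 = 10835.4119
W = 0.073 * 10835.4119 = 791.0 kg

791.0


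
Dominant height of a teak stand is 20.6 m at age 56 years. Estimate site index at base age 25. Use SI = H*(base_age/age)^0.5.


Formula: SI = H_dom * (base_age / age)^0.5
Age ratio = 25 / 56 = 0.44643
sqrt(age_ratio) = 0.66815
SI = 20.6 * 0.66815 = 13.8 m

13.8


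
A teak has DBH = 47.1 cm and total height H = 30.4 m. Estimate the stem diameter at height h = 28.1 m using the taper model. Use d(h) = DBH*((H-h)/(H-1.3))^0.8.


Taper: d(h) = DBH * ((H - h) / (H - 1.3))^0.8
Numerator = H - h = 30.4 - 28.1 = 2.3 m
Denominator = H - 1.3 = 30.4 - 1.3 = 29.1 m
Ratio = 2.3 / 29.1 = 0.07904
d = 47.1 * 0.07904^0.8 = 6.2 cm

6.2


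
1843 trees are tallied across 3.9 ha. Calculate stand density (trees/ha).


Formula: Stand Density = N_trees / Area_ha
Density = 1843 trees / 3.9 ha
Density = 473 trees/ha

473


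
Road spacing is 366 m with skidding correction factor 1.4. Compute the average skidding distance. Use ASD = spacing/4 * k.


Formula: ASD = (spacing / 4) * correction
Uncorrected distance = spacing / 4 = 366 / 4 = 91.5 m
ASD = 91.5 * 1.4 = 128 m

128


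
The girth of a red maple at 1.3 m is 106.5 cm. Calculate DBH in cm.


Formula: DBH = C / pi
DBH = 106.5 / pi
pi = 3.14159...
DBH = 33.9 cm

33.9


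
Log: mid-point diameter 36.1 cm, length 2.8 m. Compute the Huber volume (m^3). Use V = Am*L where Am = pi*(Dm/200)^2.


Huber: V = Am * L,  Am = pi*(Dm/200)^2
Am = pi*(36.1/200)^2 = 0.102354 m^2
V = 0.102354*2.8 = 0.2866 m^3

0.2866


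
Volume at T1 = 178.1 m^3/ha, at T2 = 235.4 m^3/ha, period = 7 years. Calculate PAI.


Formula: PAI = (V_T2 - V_T1) / (T2 - T1)
Volume increment = 235.4 - 178.1 = 57.3 m^3/ha
PAI = 57.3 / 7 = 8.19 m^3/ha/year

8.19


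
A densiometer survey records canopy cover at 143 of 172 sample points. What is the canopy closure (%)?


Formula: Canopy closure = covered points / total points * 100
Closure = 143 / 172 * 100
Closure = 0.8314 * 100 = 83.1%

83.1


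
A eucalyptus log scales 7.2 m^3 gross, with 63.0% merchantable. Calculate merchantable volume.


Formula: MV = V_total * (merchantable_pct / 100)
Merchantable fraction = 63.0% / 100 = 0.63
MV = 7.2 m^3 * 0.63 = 4.536 m^3

4.536


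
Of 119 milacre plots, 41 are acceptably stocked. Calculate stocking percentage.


Formula: Stocking % = stocked plots / total plots * 100
Stocking = 41 / 119 * 100
Stocking = 0.3445 * 100 = 34.5%

34.5


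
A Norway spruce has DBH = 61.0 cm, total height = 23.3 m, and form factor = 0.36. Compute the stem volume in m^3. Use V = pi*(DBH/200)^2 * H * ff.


Formula: V = pi * (DBH/200)^2 * H * ff
Radius = DBH/200 = 61.0/200 = 0.305 m
Radius^2 = 0.305^2 = 0.093025 m^2
V = pi * 0.093025 * 23.3 * 0.36
V = 2.451 m^3

2.451


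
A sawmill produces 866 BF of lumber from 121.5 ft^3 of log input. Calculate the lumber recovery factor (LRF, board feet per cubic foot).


Formula: LRF = Lumber Output (BF) / Log Input (ft^3)
LRF = 866 BF / 121.5 ft^3
LRF = 7.13 BF/ft^3

7.13


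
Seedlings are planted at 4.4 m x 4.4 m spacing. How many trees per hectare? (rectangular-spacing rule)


Formula: TPH = 10000 m^2/ha / (spacing_x * spacing_y)
Area per tree = 4.4 m * 4.4 m = 19.36 m^2
TPH = 10000 / 19.36 = 517 trees/ha

517


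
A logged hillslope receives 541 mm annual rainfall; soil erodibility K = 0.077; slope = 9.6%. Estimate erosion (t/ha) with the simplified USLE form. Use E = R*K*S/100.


Formula: E = R * K * S / 100  (simplified USLE)
R * K = 541 * 0.077 = 41.657
E = 41.657 * 9.6 / 100 = 4.0 t/ha

4.0


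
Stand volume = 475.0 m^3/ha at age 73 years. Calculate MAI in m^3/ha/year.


Formula: MAI = Total Volume / Stand Age
MAI = 475.0 m^3/ha / 73 years
MAI = 6.51 m^3/ha/year

6.51


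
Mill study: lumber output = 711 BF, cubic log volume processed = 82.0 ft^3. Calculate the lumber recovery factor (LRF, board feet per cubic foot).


Formula: LRF = Lumber Output (BF) / Log Input (ft^3)
LRF = 711 BF / 82.0 ft^3
LRF = 8.67 BF/ft^3

8.67


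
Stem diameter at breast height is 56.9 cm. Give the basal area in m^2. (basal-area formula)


Formula: BA = pi * (DBH/2)^2 / 10000  (cm^2 to m^2)
Radius = DBH/2 = 56.9/2 = 28.45 cm
BA = pi * 28.45^2 / 10000
   = 2542.8129 cm^2 / 10000
   = 0.2543 m^2

0.2543


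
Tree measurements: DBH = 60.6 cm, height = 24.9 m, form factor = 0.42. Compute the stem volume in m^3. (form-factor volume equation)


Formula: V = pi * (DBH/200)^2 * H * ff
Radius = DBH/200 = 60.6/200 = 0.303 m
Radius^2 = 0.303^2 = 0.091809 m^2
V = pi * 0.091809 * 24.9 * 0.42
V = 3.016 m^3

3.016


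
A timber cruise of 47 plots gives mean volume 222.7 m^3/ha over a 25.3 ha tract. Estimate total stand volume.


Formula: Total Volume = Mean Volume per ha * Total Area
Total Volume = 222.7 m^3/ha * 25.3 ha
Total Volume = 5634 m^3

5634


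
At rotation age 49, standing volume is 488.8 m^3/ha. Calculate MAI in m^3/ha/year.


Formula: MAI = Total Volume / Stand Age
MAI = 488.8 m^3/ha / 49 years
MAI = 9.98 m^3/ha/year

9.98


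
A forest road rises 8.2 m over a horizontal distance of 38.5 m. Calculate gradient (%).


Formula: Gradient = rise / run * 100
Gradient = 8.2 / 38.5 * 100 = 21.3%

21.3


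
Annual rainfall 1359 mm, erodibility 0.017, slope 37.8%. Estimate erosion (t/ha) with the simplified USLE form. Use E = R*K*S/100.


Formula: E = R * K * S / 100  (simplified USLE)
R * K = 1359 * 0.017 = 23.103
E = 23.103 * 37.8 / 100 = 8.73 t/ha

8.73


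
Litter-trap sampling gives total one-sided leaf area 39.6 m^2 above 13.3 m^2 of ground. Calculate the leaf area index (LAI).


Formula: LAI = total leaf area / ground area  (dimensionless)
LAI = 39.6 m^2 / 13.3 m^2
LAI = 2.98

2.98


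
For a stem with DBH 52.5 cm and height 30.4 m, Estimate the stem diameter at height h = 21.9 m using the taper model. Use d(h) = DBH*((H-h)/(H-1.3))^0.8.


Taper: d(h) = DBH * ((H - h) / (H - 1.3))^0.8
Numerator = H - h = 30.4 - 21.9 = 8.5 m
Denominator = H - 1.3 = 30.4 - 1.3 = 29.1 m
Ratio = 8.5 / 29.1 = 0.2921
d = 52.5 * 0.2921^0.8 = 19.6 cm

19.6


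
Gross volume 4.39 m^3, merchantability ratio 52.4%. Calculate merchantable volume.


Formula: MV = V_total * (merchantable_pct / 100)
Merchantable fraction = 52.4% / 100 = 0.524
MV = 4.39 m^3 * 0.524 = 2.3 m^3

2.3


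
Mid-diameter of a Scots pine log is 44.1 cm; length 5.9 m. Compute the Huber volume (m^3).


Huber: V = Am * L,  Am = pi*(Dm/200)^2
Am = pi*(44.1/200)^2 = 0.152745 m^2
V = 0.152745*5.9 = 0.9012 m^3

0.9012


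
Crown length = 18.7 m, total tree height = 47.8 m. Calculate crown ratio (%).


Formula: Crown Ratio = (Crown Length / Total Height) * 100
CR = (18.7 m / 47.8 m) * 100
CR = 0.3912 * 100 = 39.1%

39.1


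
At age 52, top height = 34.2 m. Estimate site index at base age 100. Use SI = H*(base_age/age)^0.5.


Formula: SI = H_dom * (base_age / age)^0.5
Age ratio = 100 / 52 = 1.92308
sqrt(age_ratio) = 1.38675
SI = 34.2 * 1.38675 = 47.4 m

47.4


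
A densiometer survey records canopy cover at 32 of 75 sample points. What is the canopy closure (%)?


Formula: Canopy closure = covered points / total points * 100
Closure = 32 / 75 * 100
Closure = 0.4267 * 100 = 42.7%

42.7


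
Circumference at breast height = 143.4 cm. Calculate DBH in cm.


Formula: DBH = C / pi
DBH = 143.4 / pi
pi = 3.14159...
DBH = 45.6 cm

45.6


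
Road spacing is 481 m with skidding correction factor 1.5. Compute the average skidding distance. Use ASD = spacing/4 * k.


Formula: ASD = (spacing / 4) * correction
Uncorrected distance = spacing / 4 = 481 / 4 = 120.25 m
ASD = 120.25 * 1.5 = 180 m

180


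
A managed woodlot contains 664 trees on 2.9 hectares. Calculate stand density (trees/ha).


Formula: Stand Density = N_trees / Area_ha
Density = 664 trees / 2.9 ha
Density = 229 trees/ha

229


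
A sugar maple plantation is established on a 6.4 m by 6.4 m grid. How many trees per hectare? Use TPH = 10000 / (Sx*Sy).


Formula: TPH = 10000 m^2/ha / (spacing_x * spacing_y)
Area per tree = 6.4 m * 6.4 m = 40.96 m^2
TPH = 10000 / 40.96 = 244 trees/ha

244


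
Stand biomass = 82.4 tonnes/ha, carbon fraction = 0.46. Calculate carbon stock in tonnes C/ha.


Formula: Carbon Stock = Biomass * Carbon Fraction
C = 82.4 t/ha * 0.46
C = 37.9 t C/ha

37.9


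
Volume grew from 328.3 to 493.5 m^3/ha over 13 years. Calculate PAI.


Formula: PAI = (V_T2 - V_T1) / (T2 - T1)
Volume increment = 493.5 - 328.3 = 165.2 m^3/ha
PAI = 165.2 / 13 = 12.71 m^3/ha/year

12.71


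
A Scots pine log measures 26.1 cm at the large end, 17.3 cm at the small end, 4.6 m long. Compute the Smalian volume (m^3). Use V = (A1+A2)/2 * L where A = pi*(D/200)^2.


Smalian: V = (A1 + A2)/2 * L,  A = pi*(D/200)^2
A1 = pi*(26.1/200)^2 = 0.053502 m^2
A2 = pi*(17.3/200)^2 = 0.023506 m^2
V = (0.053502+0.023506)/2*4.6 = 0.1771 m^3

0.1771


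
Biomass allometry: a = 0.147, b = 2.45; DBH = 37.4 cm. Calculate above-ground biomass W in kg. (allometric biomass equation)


Formula: W = a * DBH^b  (allometric power law)
DBH^b = 37.4^2.45 = 7137.3242
W = 0.147 * 7137.3242 = 1049.2 kg

1049.2


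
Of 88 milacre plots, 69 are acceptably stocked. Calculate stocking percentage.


Formula: Stocking % = stocked plots / total plots * 100
Stocking = 69 / 88 * 100
Stocking = 0.7841 * 100 = 78.4%

78.4


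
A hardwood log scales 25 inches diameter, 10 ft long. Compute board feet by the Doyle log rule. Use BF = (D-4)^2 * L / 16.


Doyle: BF = (D - 4)^2 * L / 16
Adjusted diameter = 25 - 4 = 21 in
(D-4)^2 = 21^2 = 441
BF = 441 * 10 / 16 = 276 BF

276


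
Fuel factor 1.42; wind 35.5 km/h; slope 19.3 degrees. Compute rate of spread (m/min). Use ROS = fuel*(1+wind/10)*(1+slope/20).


Formula: ROS = fuel * (1 + wind/10) * (1 + slope/20)
Wind factor = 1 + 35.5/10 = 4.55
Slope factor = 1 + 19.3/20 = 1.965
ROS = 1.42 * 4.55 * 1.965 = 12.7 m/min

12.7


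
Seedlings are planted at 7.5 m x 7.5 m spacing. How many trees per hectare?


Formula: TPH = 10000 m^2/ha / (spacing_x * spacing_y)
Area per tree = 7.5 m * 7.5 m = 56.25 m^2
TPH = 10000 / 56.25 = 178 trees/ha

178


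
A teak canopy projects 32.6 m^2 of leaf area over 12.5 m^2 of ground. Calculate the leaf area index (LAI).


Formula: LAI = total leaf area / ground area  (dimensionless)
LAI = 32.6 m^2 / 12.5 m^2
LAI = 2.61

2.61


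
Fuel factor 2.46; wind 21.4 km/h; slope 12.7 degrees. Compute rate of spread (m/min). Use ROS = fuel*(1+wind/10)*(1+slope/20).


Formula: ROS = fuel * (1 + wind/10) * (1 + slope/20)
Wind factor = 1 + 21.4/10 = 3.14
Slope factor = 1 + 12.7/20 = 1.635
ROS = 2.46 * 3.14 * 1.635 = 12.63 m/min

12.63


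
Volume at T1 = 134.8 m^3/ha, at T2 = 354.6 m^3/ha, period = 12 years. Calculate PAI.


Formula: PAI = (V_T2 - V_T1) / (T2 - T1)
Volume increment = 354.6 - 134.8 = 219.8 m^3/ha
PAI = 219.8 / 12 = 18.32 m^3/ha/year

18.32


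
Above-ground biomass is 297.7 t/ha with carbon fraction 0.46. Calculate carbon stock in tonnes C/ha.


Formula: Carbon Stock = Biomass * Carbon Fraction
C = 297.7 t/ha * 0.46
C = 136.9 t C/ha

136.9


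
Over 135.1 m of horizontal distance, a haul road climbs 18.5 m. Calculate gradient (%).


Formula: Gradient = rise / run * 100
Gradient = 18.5 / 135.1 * 100 = 13.7%

13.7


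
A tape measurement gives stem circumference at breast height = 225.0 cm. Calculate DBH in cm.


Formula: DBH = C / pi
DBH = 225.0 / pi
pi = 3.14159...
DBH = 71.6 cm

71.6


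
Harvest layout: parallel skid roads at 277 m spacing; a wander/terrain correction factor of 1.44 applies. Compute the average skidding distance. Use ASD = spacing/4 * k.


Formula: ASD = (spacing / 4) * correction
Uncorrected distance = spacing / 4 = 277 / 4 = 69.25 m
ASD = 69.25 * 1.44 = 100 m

100


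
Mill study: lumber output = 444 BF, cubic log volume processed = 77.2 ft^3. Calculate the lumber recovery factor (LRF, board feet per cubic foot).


Formula: LRF = Lumber Output (BF) / Log Input (ft^3)
LRF = 444 BF / 77.2 ft^3
LRF = 5.75 BF/ft^3

5.75


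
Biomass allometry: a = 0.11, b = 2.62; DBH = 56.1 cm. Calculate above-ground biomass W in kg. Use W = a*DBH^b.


Formula: W = a * DBH^b  (allometric power law)
DBH^b = 56.1^2.62 = 38219.2972
W = 0.11 * 38219.2972 = 4204.1 kg

4204.1


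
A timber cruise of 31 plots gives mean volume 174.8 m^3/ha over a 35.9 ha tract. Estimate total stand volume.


Formula: Total Volume = Mean Volume per ha * Total Area
Total Volume = 174.8 m^3/ha * 35.9 ha
Total Volume = 6275 m^3

6275


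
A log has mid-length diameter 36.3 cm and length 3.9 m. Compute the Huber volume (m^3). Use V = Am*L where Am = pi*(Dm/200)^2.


Huber: V = Am * L,  Am = pi*(Dm/200)^2
Am = pi*(36.3/200)^2 = 0.103491 m^2
V = 0.103491*3.9 = 0.4036 m^3

0.4036


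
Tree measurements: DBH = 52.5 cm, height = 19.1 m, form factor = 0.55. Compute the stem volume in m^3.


Formula: V = pi * (DBH/200)^2 * H * ff
Radius = DBH/200 = 52.5/200 = 0.2625 m
Radius^2 = 0.2625^2 = 0.06890625 m^2
V = pi * 0.06890625 * 19.1 * 0.55
V = 2.274 m^3

2.274


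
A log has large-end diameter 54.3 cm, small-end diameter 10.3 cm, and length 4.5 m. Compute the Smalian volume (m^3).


Smalian: V = (A1 + A2)/2 * L,  A = pi*(D/200)^2
A1 = pi*(54.3/200)^2 = 0.231574 m^2
A2 = pi*(10.3/200)^2 = 0.008332 m^2
V = (0.231574+0.008332)/2*4.5 = 0.5398 m^3

0.5398
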